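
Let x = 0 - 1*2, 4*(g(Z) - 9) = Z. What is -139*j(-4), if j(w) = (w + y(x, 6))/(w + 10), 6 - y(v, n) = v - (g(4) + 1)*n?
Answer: -4865/3 ≈ -1621.7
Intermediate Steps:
g(Z) = 9 + Z/4
x = -2 (x = 0 - 2 = -2)
y(v, n) = 6 - v + 11*n (y(v, n) = 6 - (v - ((9 + (1/4)*4) + 1)*n) = 6 - (v - ((9 + 1) + 1)*n) = 6 - (v - (10 + 1)*n) = 6 - (v - 11*n) = 6 + (-v + 11*n) = 6 - v + 11*n)
j(w) = (74 + w)/(10 + w) (j(w) = (w + (6 - 1*(-2) + 11*6))/(w + 10) = (w + (6 + 2 + 66))/(10 + w) = (w + 74)/(10 + w) = (74 + w)/(10 + w))
-139*j(-4) = -139*(74 - 4)/(10 - 4) = -139*70/6 = -139*35/3 = -4865/3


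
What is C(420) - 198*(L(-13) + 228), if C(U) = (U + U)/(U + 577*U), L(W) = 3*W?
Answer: -10814957/289 ≈ -37422.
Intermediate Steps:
C(U) = 1/289 (C(U) = (2*U)/((578*U)) = (2*U)*(1/(578*U)) = 1/289)
C(420) - 198*(L(-13) + 228) = 1/289 - 198*(3*(-13) + 228) = 1/289 - 198*(-39 + 228) = 1/289 - 198*189 = 1/289 - 1*37422 = 1/289 - 37422 = -10814957/289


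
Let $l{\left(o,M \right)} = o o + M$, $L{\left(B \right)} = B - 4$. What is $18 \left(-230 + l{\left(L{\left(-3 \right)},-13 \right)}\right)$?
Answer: $-3492$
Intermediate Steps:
$L{\left(B \right)} = -4 + B$ ($L{\left(B \right)} = B - 4 = -4 + B$)
$l{\left(o,M \right)} = M + o^{2}$ ($l{\left(o,M \right)} = o^{2} + M = M + o^{2}$)
$18 \left(-230 + l{\left(L{\left(-3 \right)},-13 \right)}\right) = 18 \left(-230 - \left(13 - \left(-4 - 3\right)^{2}\right)\right) = 18 \left(-230 - \left(13 - \left(-7\right)^{2}\right)\right) = 18 \left(-230 + \left(-13 + 49\right)\right) = 18 \left(-230 + 36\right) = 18 \left(-194\right) = -3492$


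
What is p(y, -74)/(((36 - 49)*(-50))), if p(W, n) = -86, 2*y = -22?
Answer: -43/325 ≈ -0.13231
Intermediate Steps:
y = -11 (y = (1/2)*(-22) = -11)
p(y, -74)/(((36 - 49)*(-50))) = -86*(-1/(50*(36 - 49))) = -86/((-13*(-50))) = -86/650 = -86*1/650 = -43/325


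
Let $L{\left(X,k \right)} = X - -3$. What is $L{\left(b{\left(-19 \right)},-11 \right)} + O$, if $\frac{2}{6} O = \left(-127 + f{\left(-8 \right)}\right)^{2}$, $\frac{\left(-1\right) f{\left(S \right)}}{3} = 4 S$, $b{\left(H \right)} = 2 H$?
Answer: $2848$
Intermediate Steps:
$f{\left(S \right)} = - 12 S$ ($f{\left(S \right)} = - 3 \cdot 4 S = - 12 S$)
$L{\left(X,k \right)} = 3 + X$ ($L{\left(X,k \right)} = X + 3 = 3 + X$)
$O = 2883$ ($O = 3 \left(-127 - -96\right)^{2} = 3 \left(-127 + 96\right)^{2} = 3 \left(-31\right)^{2} = 3 \cdot 961 = 2883$)
$L{\left(b{\left(-19 \right)},-11 \right)} + O = \left(3 + 2 \left(-19\right)\right) + 2883 = \left(3 - 38\right) + 2883 = -35 + 2883 = 2848$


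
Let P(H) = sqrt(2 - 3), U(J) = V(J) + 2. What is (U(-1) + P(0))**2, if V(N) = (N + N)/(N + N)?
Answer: (3 + I)**2 ≈ 8.0 + 6.0*I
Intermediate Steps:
V(N) = 1 (V(N) = (2*N)/((2*N)) = (2*N)*(1/(2*N)) = 1)
U(J) = 3 (U(J) = 1 + 2 = 3)
P(H) = I (P(H) = sqrt(-1) = I)
(U(-1) + P(0))**2 = (3 + I)**2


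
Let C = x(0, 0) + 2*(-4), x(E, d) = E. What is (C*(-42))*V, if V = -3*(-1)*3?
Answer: 3024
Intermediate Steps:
V = 9 (V = 3*3 = 9)
C = -8 (C = 0 + 2*(-4) = 0 - 8 = -8)
(C*(-42))*V = -8*(-42)*9 = 336*9 = 3024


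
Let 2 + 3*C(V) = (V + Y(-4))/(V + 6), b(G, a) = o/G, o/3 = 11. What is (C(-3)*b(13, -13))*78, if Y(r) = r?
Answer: -286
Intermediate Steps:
o = 33 (o = 3*11 = 33)
b(G, a) = 33/G
C(V) = -⅔ + (-4 + V)/(3*(6 + V)) (C(V) = -⅔ + ((V - 4)/(V + 6))/3 = -⅔ + ((-4 + V)/(6 + V))/3 = -⅔ + (-4 + V)/(3*(6 + V)))
(C(-3)*b(13, -13))*78 = (((-16 - 1*(-3))/(3*(6 - 3)))*(33/13))*78 = (((⅓)*(-16 + 3)/3)*(33*(1/13)))*78 = (((⅓)*(⅓)*(-13))*(33/13))*78 = -13/9*33/13*78 = -11/3*78 = -286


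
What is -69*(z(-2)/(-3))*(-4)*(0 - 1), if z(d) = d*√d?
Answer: -184*I*√2 ≈ -260.22*I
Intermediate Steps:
z(d) = d^(3/2)
-69*(z(-2)/(-3))*(-4)*(0 - 1) = -69*((-2)^(3/2)/(-3))*(-4)*(0 - 1) = -69*(-2*I*√2*(-⅓))*(-4)*(-1) = -69*(2*I*√2/3)*(-4)*(-1) = -69*(-8*I*√2/3)*(-1) = -184*I*√2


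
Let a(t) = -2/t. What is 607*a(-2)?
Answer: 607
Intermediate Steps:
607*a(-2) = 607*(-2/(-2)) = 607*(-2*(-½)) = 607*1 = 607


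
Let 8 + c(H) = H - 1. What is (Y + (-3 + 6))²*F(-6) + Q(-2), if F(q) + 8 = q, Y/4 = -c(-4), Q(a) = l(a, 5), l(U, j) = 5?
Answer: -42345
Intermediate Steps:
Q(a) = 5
c(H) = -9 + H (c(H) = -8 + (H - 1) = -8 + (-1 + H) = -9 + H)
Y = 52 (Y = 4*(-(-9 - 4)) = 4*(-1*(-13)) = 4*13 = 52)
F(q) = -8 + q
(Y + (-3 + 6))²*F(-6) + Q(-2) = (52 + (-3 + 6))²*(-8 - 6) + 5 = (52 + 3)²*(-14) + 5 = 55²*(-14) + 5 = 3025*(-14) + 5 = -42350 + 5 = -42345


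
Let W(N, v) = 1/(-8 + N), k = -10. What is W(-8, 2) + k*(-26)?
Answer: 4159/16 ≈ 259.94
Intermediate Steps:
W(-8, 2) + k*(-26) = 1/(-8 - 8) - 10*(-26) = 1/(-16) + 260 = -1/16 + 260 = 4159/16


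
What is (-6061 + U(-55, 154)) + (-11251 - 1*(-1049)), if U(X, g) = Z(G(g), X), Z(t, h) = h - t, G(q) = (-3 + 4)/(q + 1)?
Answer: -2529291/155 ≈ -16318.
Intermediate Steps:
G(q) = 1/(1 + q)
U(X, g) = X - 1/(1 + g)
(-6061 + U(-55, 154)) + (-11251 - 1*(-1049)) = (-6061 + (-1 - 55*(1 + 154))/(1 + 154)) + (-11251 - 1*(-1049)) = (-6061 + (-1 - 55*155)/155) + (-11251 + 1049) = (-6061 + (-1 - 8525)/155) - 10202 = (-6061 + (1/155)*(-8526)) - 10202 = (-6061 - 8526/155) - 10202 = -947981/155 - 10202 = -2529291/155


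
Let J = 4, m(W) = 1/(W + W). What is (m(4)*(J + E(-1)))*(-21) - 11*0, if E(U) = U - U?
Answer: -21/2 ≈ -10.500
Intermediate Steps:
m(W) = 1/(2*W)
E(U) = 0
(m(4)*(J + E(-1)))*(-21) - 11*0 = (((1/2)/4)*(4 + 0))*(-21) - 11*0 = (((1/2)*(1/4))*4)*(-21) + 0 = ((1/8)*4)*(-21) + 0 = (1/2)*(-21) + 0 = -21/2 + 0 = -21/2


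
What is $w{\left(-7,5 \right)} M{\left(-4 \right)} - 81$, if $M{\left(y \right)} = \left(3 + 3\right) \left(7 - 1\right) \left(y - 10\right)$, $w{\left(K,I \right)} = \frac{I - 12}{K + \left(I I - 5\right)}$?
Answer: $\frac{2475}{13} \approx 190.38$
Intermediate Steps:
$w{\left(K,I \right)} = \frac{-12 + I}{-5 + K + I^{2}}$ ($w{\left(K,I \right)} = \frac{-12 + I}{K + \left(I^{2} - 5\right)} = \frac{-12 + I}{K + \left(-5 + I^{2}\right)} = \frac{-12 + I}{-5 + K + I^{2}}$)
$M{\left(y \right)} = -360 + 36 y$ ($M{\left(y \right)} = 6 \cdot 6 \left(-10 + y\right) = 36 \left(-10 + y\right) = -360 + 36 y$)
$w{\left(-7,5 \right)} M{\left(-4 \right)} - 81 = \frac{-12 + 5}{-5 - 7 + 5^{2}} \left(-360 + 36 \left(-4\right)\right) - 81 = \frac{1}{-5 - 7 + 25} \left(-7\right) \left(-360 - 144\right) - 81 = \frac{1}{13} \left(-7\right) \left(-504\right) - 81 = \left(- \frac{7}{13}\right) \left(-504\right) - 81 = \frac{3528}{13} - 81 = \frac{2475}{13}$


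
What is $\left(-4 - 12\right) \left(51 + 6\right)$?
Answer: $-912$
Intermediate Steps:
$\left(-4 - 12\right) \left(51 + 6\right) = \left(-4 - 12\right) 57 = \left(-16\right) 57 = -912$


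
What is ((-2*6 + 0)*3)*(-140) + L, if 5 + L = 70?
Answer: 5105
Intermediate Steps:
L = 65 (L = -5 + 70 = 65)
((-2*6 + 0)*3)*(-140) + L = ((-2*6 + 0)*3)*(-140) + 65 = ((-12 + 0)*3)*(-140) + 65 = -12*3*(-140) + 65 = -36*(-140) + 65 = 5040 + 65 = 5105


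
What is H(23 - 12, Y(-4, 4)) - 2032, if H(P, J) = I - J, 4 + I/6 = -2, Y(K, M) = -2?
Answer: -2066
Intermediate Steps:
I = -36 (I = -24 + 6*(-2) = -24 - 12 = -36)
H(P, J) = -36 - J
H(23 - 12, Y(-4, 4)) - 2032 = (-36 - 1*(-2)) - 2032 = (-36 + 2) - 2032 = -34 - 2032 = -2066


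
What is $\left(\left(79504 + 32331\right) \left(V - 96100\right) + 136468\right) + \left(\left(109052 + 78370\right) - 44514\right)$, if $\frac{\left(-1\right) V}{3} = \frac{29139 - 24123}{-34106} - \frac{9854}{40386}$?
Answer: $- \frac{1233573186245725007}{114783743} \approx -1.0747 \cdot 10^{10}$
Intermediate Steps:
$V = \frac{134664175}{114783743}$ ($V = - 3 \left(\frac{29139 - 24123}{-34106} - \frac{9854}{40386}\right) = - 3 \left(\left(29139 - 24123\right) \left(- \frac{1}{34106}\right) - \frac{4927}{20193}\right) = - 3 \left(5016 \left(- \frac{1}{34106}\right) - \frac{4927}{20193}\right) = - 3 \left(- \frac{2508}{17053} - \frac{4927}{20193}\right) = \left(-3\right) \left(- \frac{134664175}{344351229}\right) = \frac{134664175}{114783743} \approx 1.1732$)
$\left(\left(79504 + 32331\right) \left(V - 96100\right) + 136468\right) + \left(\left(109052 + 78370\right) - 44514\right) = \left(\left(79504 + 32331\right) \left(\frac{134664175}{114783743} - 96100\right) + 136468\right) + \left(\left(109052 + 78370\right) - 44514\right) = \left(111835 \left(- \frac{11030583038125}{114783743}\right) + 136468\right) + \left(187422 - 44514\right) = \left(- \frac{1233605254068709375}{114783743} + 136468\right) + 142908 = - \frac{1233589589760869651}{114783743} + 142908 = - \frac{1233573186245725007}{114783743}$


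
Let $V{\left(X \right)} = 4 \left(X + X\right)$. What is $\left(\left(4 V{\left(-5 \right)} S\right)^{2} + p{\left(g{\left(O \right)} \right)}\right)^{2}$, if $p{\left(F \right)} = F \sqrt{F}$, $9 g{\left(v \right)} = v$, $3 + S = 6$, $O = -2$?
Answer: $\frac{38698352639992}{729} - \frac{102400 i \sqrt{2}}{3} \approx 5.3084 \cdot 10^{10} - 48272.0 i$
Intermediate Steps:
$V{\left(X \right)} = 8 X$ ($V{\left(X \right)} = 4 \cdot 2 X = 8 X$)
$S = 3$ ($S = -3 + 6 = 3$)
$g{\left(v \right)} = \frac{v}{9}$
$p{\left(F \right)} = F^{\frac{3}{2}}$
$\left(\left(4 V{\left(-5 \right)} S\right)^{2} + p{\left(g{\left(O \right)} \right)}\right)^{2} = \left(\left(4 \cdot 8 \left(-5\right) 3\right)^{2} + \left(\frac{1}{9} \left(-2\right)\right)^{\frac{3}{2}}\right)^{2} = \left(\left(4 \left(-40\right) 3\right)^{2} + \left(- \frac{2}{9}\right)^{\frac{3}{2}}\right)^{2} = \left(\left(\left(-160\right) 3\right)^{2} - \frac{2 i \sqrt{2}}{27}\right)^{2} = \left(\left(-480\right)^{2} - \frac{2 i \sqrt{2}}{27}\right)^{2} = \left(230400 - \frac{2 i \sqrt{2}}{27}\right)^{2}$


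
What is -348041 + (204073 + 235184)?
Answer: 91216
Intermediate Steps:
-348041 + (204073 + 235184) = -348041 + 439257 = 91216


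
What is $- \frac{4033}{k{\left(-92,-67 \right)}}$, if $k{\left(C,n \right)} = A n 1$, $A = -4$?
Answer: $- \frac{4033}{268} \approx -15.049$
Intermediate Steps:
$k{\left(C,n \right)} = - 4 n$ ($k{\left(C,n \right)} = - 4 n 1 = - 4 n$)
$- \frac{4033}{k{\left(-92,-67 \right)}} = - \frac{4033}{\left(-4\right) \left(-67\right)} = - \frac{4033}{268}$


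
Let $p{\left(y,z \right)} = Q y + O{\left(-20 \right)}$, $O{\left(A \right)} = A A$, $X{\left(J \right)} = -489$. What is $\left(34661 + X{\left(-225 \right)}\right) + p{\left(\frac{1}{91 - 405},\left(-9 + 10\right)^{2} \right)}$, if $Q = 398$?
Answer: $\frac{5427605}{157} \approx 34571.0$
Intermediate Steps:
$O{\left(A \right)} = A^{2}$
$p{\left(y,z \right)} = 400 + 398 y$ ($p{\left(y,z \right)} = 398 y + \left(-20\right)^{2} = 398 y + 400 = 400 + 398 y$)
$\left(34661 + X{\left(-225 \right)}\right) + p{\left(\frac{1}{91 - 405},\left(-9 + 10\right)^{2} \right)} = \left(34661 - 489\right) + \left(400 + \frac{398}{91 - 405}\right) = 34172 + \left(400 + \frac{398}{-314}\right) = 34172 + \left(400 + 398 \left(- \frac{1}{314}\right)\right) = 34172 + \left(400 - \frac{199}{157}\right) = 34172 + \frac{62601}{157} = \frac{5427605}{157}$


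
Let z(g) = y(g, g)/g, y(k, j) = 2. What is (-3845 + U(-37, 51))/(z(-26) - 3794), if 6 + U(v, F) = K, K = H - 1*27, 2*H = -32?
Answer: 16874/16441 ≈ 1.0263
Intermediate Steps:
H = -16 (H = (½)*(-32) = -16)
K = -43 (K = -16 - 1*27 = -16 - 27 = -43)
U(v, F) = -49 (U(v, F) = -6 - 43 = -49)
z(g) = 2/g
(-3845 + U(-37, 51))/(z(-26) - 3794) = (-3845 - 49)/(2/(-26) - 3794) = -3894/(2*(-1/26) - 3794) = -3894/(-1/13 - 3794) = -3894/(-49323/13) = -3894*(-13/49323) = 16874/16441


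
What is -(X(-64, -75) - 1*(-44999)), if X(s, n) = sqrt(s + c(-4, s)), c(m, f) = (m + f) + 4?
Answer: -44999 - 8*I*sqrt(2) ≈ -44999.0 - 11.314*I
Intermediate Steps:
c(m, f) = 4 + f + m (c(m, f) = (f + m) + 4 = 4 + f + m)
X(s, n) = sqrt(2)*sqrt(s) (X(s, n) = sqrt(s + (4 + s - 4)) = sqrt(s + s) = sqrt(2*s) = sqrt(2)*sqrt(s))
-(X(-64, -75) - 1*(-44999)) = -(sqrt(2)*sqrt(-64) - 1*(-44999)) = -(sqrt(2)*(8*I) + 44999) = -(8*I*sqrt(2) + 44999) = -(44999 + 8*I*sqrt(2)) = -44999 - 8*I*sqrt(2)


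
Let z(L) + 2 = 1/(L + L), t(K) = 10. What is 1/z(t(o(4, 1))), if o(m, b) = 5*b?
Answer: -20/39 ≈ -0.51282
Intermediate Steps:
z(L) = -2 + 1/(2*L) (z(L) = -2 + 1/(L + L) = -2 + 1/(2*L))
1/z(t(o(4, 1))) = 1/(-2 + (½)/10) = 1/(-2 + (½)*(⅒)) = 1/(-2 + 1/20) = 1/(-39/20) = -20/39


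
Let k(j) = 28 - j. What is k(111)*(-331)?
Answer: 27473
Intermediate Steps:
k(111)*(-331) = (28 - 1*111)*(-331) = (28 - 111)*(-331) = -83*(-331) = 27473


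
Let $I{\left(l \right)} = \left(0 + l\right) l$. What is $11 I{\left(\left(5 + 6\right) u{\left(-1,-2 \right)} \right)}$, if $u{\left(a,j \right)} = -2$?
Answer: $5324$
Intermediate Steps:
$I{\left(l \right)} = l^{2}$ ($I{\left(l \right)} = l l = l^{2}$)
$11 I{\left(\left(5 + 6\right) u{\left(-1,-2 \right)} \right)} = 11 \left(\left(5 + 6\right) \left(-2\right)\right)^{2} = 11 \left(11 \left(-2\right)\right)^{2} = 11 \left(-22\right)^{2} = 11 \cdot 484 = 5324$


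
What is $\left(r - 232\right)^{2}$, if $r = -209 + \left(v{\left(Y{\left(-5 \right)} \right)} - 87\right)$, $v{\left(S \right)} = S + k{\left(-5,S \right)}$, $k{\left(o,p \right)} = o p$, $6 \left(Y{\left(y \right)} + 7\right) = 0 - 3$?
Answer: $248004$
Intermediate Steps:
$Y{\left(y \right)} = - \frac{15}{2}$ ($Y{\left(y \right)} = -7 + \frac{0 - 3}{6} = -7 + \frac{1}{6} \left(-3\right) = -7 - \frac{1}{2} = - \frac{15}{2}$)
$v{\left(S \right)} = - 4 S$ ($v{\left(S \right)} = S - 5 S = - 4 S$)
$r = -266$ ($r = -209 - 57 = -266$)
$\left(r - 232\right)^{2} = \left(-266 - 232\right)^{2} = \left(-498\right)^{2} = 248004$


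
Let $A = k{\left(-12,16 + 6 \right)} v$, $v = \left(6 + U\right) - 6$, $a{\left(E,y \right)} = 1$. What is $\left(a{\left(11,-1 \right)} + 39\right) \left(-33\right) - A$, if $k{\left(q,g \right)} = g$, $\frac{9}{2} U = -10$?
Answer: $- \frac{11440}{9} \approx -1271.1$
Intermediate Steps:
$U = - \frac{20}{9}$ ($U = \frac{2}{9} \left(-10\right) = - \frac{20}{9} \approx -2.2222$)
$v = - \frac{20}{9}$ ($v = \left(6 - \frac{20}{9}\right) - 6 = \frac{34}{9} - 6 = - \frac{20}{9} \approx -2.2222$)
$A = - \frac{440}{9}$ ($A = \left(16 + 6\right) \left(- \frac{20}{9}\right) = 22 \left(- \frac{20}{9}\right) = - \frac{440}{9} \approx -48.889$)
$\left(a{\left(11,-1 \right)} + 39\right) \left(-33\right) - A = \left(1 + 39\right) \left(-33\right) - - \frac{440}{9} = 40 \left(-33\right) + \frac{440}{9} = -1320 + \frac{440}{9} = - \frac{11440}{9}$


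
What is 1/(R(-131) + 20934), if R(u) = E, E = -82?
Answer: 1/20852 ≈ 4.7957e-5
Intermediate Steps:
R(u) = -82
1/(R(-131) + 20934) = 1/(-82 + 20934) = 1/20852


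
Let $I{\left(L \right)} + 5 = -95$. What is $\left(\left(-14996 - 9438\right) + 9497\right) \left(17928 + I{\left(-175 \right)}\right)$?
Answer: $-266296836$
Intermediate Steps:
$I{\left(L \right)} = -100$ ($I{\left(L \right)} = -5 - 95 = -100$)
$\left(\left(-14996 - 9438\right) + 9497\right) \left(17928 + I{\left(-175 \right)}\right) = \left(\left(-14996 - 9438\right) + 9497\right) \left(17928 - 100\right) = \left(-24434 + 9497\right) 17828 = \left(-14937\right) 17828 = -266296836$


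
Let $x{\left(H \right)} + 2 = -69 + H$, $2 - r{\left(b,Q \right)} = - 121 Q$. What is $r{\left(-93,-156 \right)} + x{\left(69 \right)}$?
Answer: $-18876$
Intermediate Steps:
$r{\left(b,Q \right)} = 2 + 121 Q$ ($r{\left(b,Q \right)} = 2 - - 121 Q = 2 + 121 Q$)
$x{\left(H \right)} = -71 + H$ ($x{\left(H \right)} = -2 + \left(-69 + H\right) = -71 + H$)
$r{\left(-93,-156 \right)} + x{\left(69 \right)} = \left(2 + 121 \left(-156\right)\right) + \left(-71 + 69\right) = \left(2 - 18876\right) - 2 = -18874 - 2 = -18876$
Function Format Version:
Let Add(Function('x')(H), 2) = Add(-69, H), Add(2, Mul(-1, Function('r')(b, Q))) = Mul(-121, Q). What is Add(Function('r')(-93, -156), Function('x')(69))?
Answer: -18876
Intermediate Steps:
Function('r')(b, Q) = Add(2, Mul(121, Q)) (Function('r')(b, Q) = Add(2, Mul(-1, Mul(-121, Q))) = Add(2, Mul(121, Q)))
Function('x')(H) = Add(-71, H) (Function('x')(H) = Add(-2, Add(-69, H)) = Add(-71, H))
Add(Function('r')(-93, -156), Function('x')(69)) = Add(Add(2, Mul(121, -156)), Add(-71, 69)) = Add(Add(2, -18876), -2) = Add(-18874, -2) = -18876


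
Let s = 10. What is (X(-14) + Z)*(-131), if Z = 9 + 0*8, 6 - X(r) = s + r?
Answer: -2489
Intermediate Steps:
X(r) = -4 - r (X(r) = 6 - (10 + r) = 6 + (-10 - r) = -4 - r)
Z = 9 (Z = 9 + 0 = 9)
(X(-14) + Z)*(-131) = ((-4 - 1*(-14)) + 9)*(-131) = ((-4 + 14) + 9)*(-131) = (10 + 9)*(-131) = 19*(-131) = -2489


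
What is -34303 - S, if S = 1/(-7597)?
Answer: -260599890/7597 ≈ -34303.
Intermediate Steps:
S = -1/7597 ≈ -0.00013163
-34303 - S = -34303 - 1*(-1/7597) = -34303 + 1/7597 = -260599890/7597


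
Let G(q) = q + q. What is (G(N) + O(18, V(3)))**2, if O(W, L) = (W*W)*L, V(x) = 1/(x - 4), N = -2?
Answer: 107584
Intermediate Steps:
V(x) = 1/(-4 + x)
G(q) = 2*q
O(W, L) = L*W**2 (O(W, L) = W**2*L = L*W**2)
(G(N) + O(18, V(3)))**2 = (2*(-2) + 18**2/(-4 + 3))**2 = (-4 + 324/(-1))**2 = (-4 - 1*324)**2 = (-4 - 324)**2 = (-328)**2 = 107584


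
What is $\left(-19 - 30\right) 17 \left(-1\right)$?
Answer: $833$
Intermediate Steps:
$\left(-19 - 30\right) 17 \left(-1\right) = \left(-49\right) \left(-17\right) = 833$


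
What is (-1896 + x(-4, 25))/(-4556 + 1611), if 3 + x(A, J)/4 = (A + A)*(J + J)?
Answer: 3508/2945 ≈ 1.1912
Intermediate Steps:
x(A, J) = -12 + 16*A*J (x(A, J) = -12 + 4*((A + A)*(J + J)) = -12 + 4*((2*A)*(2*J)) = -12 + 4*(4*A*J) = -12 + 16*A*J)
(-1896 + x(-4, 25))/(-4556 + 1611) = (-1896 + (-12 + 16*(-4)*25))/(-4556 + 1611) = (-1896 + (-12 - 1600))/(-2945) = (-1896 - 1612)*(-1/2945) = -3508*(-1/2945) = 3508/2945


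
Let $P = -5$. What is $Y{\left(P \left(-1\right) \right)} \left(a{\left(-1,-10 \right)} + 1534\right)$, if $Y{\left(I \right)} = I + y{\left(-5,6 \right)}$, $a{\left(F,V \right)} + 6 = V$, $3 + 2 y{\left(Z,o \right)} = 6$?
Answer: $9867$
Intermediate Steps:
$y{\left(Z,o \right)} = \frac{3}{2}$ ($y{\left(Z,o \right)} = - \frac{3}{2} + \frac{1}{2} \cdot 6 = - \frac{3}{2} + 3 = \frac{3}{2}$)
$a{\left(F,V \right)} = -6 + V$
$Y{\left(I \right)} = \frac{3}{2} + I$ ($Y{\left(I \right)} = I + \frac{3}{2} = \frac{3}{2} + I$)
$Y{\left(P \left(-1\right) \right)} \left(a{\left(-1,-10 \right)} + 1534\right) = \left(\frac{3}{2} - -5\right) \left(\left(-6 - 10\right) + 1534\right) = \left(\frac{3}{2} + 5\right) \left(-16 + 1534\right) = \frac{13}{2} \cdot 1518 = 9867$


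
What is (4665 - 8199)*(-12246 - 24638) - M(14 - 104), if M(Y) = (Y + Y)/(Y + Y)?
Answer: 130348055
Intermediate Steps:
M(Y) = 1 (M(Y) = (2*Y)/((2*Y)) = (2*Y)*(1/(2*Y)) = 1)
(4665 - 8199)*(-12246 - 24638) - M(14 - 104) = (4665 - 8199)*(-12246 - 24638) - 1*1 = -3534*(-36884) - 1 = 130348056 - 1 = 130348055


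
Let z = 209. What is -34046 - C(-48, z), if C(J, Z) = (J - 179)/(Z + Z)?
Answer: -14231001/418 ≈ -34045.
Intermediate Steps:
C(J, Z) = (-179 + J)/(2*Z) (C(J, Z) = (-179 + J)/((2*Z)) = (-179 + J)*(1/(2*Z)) = (-179 + J)/(2*Z))
-34046 - C(-48, z) = -34046 - (-179 - 48)/(2*209) = -34046 - (-227)/(2*209) = -34046 - 1*(-227/418) = -34046 + 227/418 = -14231001/418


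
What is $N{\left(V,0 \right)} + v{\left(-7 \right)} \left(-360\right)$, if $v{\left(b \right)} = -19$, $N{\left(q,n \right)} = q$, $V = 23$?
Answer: $6863$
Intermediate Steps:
$N{\left(V,0 \right)} + v{\left(-7 \right)} \left(-360\right) = 23 - -6840 = 23 + 6840 = 6863$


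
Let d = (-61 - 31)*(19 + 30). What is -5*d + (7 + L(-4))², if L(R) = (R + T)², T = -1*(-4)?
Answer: 22589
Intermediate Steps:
T = 4
L(R) = (4 + R)² (L(R) = (R + 4)² = (4 + R)²)
d = -4508 (d = -92*49 = -4508)
-5*d + (7 + L(-4))² = -5*(-4508) + (7 + (4 - 4)²)² = 22540 + (7 + 0²)² = 22540 + (7 + 0)² = 22540 + 7² = 22540 + 49 = 22589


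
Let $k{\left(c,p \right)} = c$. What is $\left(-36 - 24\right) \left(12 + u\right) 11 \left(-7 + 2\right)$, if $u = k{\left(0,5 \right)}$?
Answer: $39600$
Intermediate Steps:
$u = 0$
$\left(-36 - 24\right) \left(12 + u\right) 11 \left(-7 + 2\right) = \left(-36 - 24\right) \left(12 + 0\right) 11 \left(-7 + 2\right) = \left(-60\right) 12 \cdot 11 \left(-5\right) = \left(-720\right) \left(-55\right) = 39600$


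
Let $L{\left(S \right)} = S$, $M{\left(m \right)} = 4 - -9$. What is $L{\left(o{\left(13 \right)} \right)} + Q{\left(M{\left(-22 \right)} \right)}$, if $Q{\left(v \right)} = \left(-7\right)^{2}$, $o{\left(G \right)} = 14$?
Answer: $63$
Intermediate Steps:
$M{\left(m \right)} = 13$ ($M{\left(m \right)} = 4 + 9 = 13$)
$Q{\left(v \right)} = 49$
$L{\left(o{\left(13 \right)} \right)} + Q{\left(M{\left(-22 \right)} \right)} = 14 + 49 = 63$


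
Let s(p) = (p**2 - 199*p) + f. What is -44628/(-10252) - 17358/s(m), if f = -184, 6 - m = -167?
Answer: 48362814/5999983 ≈ 8.0605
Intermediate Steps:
m = 173 (m = 6 - 1*(-167) = 6 + 167 = 173)
s(p) = -184 + p**2 - 199*p (s(p) = (p**2 - 199*p) - 184 = -184 + p**2 - 199*p)
-44628/(-10252) - 17358/s(m) = -44628/(-10252) - 17358/(-184 + 173**2 - 199*173) = -44628*(-1/10252) - 17358/(-184 + 29929 - 34427) = 11157/2563 - 17358/(-4682) = 11157/2563 - 17358*(-1/4682) = 11157/2563 + 8679/2341 = 48362814/5999983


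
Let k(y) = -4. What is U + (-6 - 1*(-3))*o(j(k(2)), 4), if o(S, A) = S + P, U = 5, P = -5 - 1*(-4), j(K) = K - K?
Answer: 8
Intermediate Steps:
j(K) = 0
P = -1 (P = -5 + 4 = -1)
o(S, A) = -1 + S (o(S, A) = S - 1 = -1 + S)
U + (-6 - 1*(-3))*o(j(k(2)), 4) = 5 + (-6 - 1*(-3))*(-1 + 0) = 5 + (-6 + 3)*(-1) = 5 - 3*(-1) = 5 + 3 = 8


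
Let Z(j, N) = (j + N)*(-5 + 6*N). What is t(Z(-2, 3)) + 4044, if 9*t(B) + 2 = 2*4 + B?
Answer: 36415/9 ≈ 4046.1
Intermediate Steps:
Z(j, N) = (-5 + 6*N)*(N + j) (Z(j, N) = (N + j)*(-5 + 6*N) = (-5 + 6*N)*(N + j))
t(B) = 2/3 + B/9 (t(B) = -2/9 + (2*4 + B)/9 = -2/9 + (8 + B)/9 = -2/9 + (8/9 + B/9) = 2/3 + B/9)
t(Z(-2, 3)) + 4044 = (2/3 + (-5*3 - 5*(-2) + 6*3**2 + 6*3*(-2))/9) + 4044 = (2/3 + (-15 + 10 + 6*9 - 36)/9) + 4044 = (2/3 + (-15 + 10 + 54 - 36)/9) + 4044 = (2/3 + (1/9)*13) + 4044 = (2/3 + 13/9) + 4044 = 19/9 + 4044 = 36415/9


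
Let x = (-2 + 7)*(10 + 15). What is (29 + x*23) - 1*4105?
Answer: -1201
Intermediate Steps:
x = 125 (x = 5*25 = 125)
(29 + x*23) - 1*4105 = (29 + 125*23) - 1*4105 = (29 + 2875) - 4105 = 2904 - 4105 = -1201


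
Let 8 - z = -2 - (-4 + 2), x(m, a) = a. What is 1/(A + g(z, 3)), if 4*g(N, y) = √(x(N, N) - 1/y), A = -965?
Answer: -46320/44698777 - 4*√69/44698777 ≈ -0.0010370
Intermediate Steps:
z = 8 (z = 8 - (-2 - (-4 + 2)) = 8 - (-2 - 1*(-2)) = 8 - (-2 + 2) = 8 - 1*0 = 8 + 0 = 8)
g(N, y) = √(N - 1/y)/4
1/(A + g(z, 3)) = 1/(-965 + √(8 - 1/3)/4) = 1/(-965 + √(8 - 1*⅓)/4) = 1/(-965 + √(8 - ⅓)/4) = 1/(-965 + √(23/3)/4) = 1/(-965 + (√69/3)/4) = 1/(-965 + √69/12)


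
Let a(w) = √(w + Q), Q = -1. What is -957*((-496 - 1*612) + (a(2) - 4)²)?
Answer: 1051743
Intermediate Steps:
a(w) = √(-1 + w) (a(w) = √(w - 1) = √(-1 + w))
-957*((-496 - 1*612) + (a(2) - 4)²) = -957*((-496 - 1*612) + (√(-1 + 2) - 4)²) = -957*((-496 - 612) + (√1 - 4)²) = -957*(-1108 + (1 - 4)²) = -957*(-1108 + (-3)²) = -957*(-1108 + 9) = -957*(-1099) = 1051743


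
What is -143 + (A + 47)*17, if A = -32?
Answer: 112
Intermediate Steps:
-143 + (A + 47)*17 = -143 + (-32 + 47)*17 = -143 + 15*17 = -143 + 255 = 112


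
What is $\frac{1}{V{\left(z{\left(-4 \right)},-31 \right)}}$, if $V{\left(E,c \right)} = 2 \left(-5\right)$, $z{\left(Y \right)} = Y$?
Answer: $- \frac{1}{10} \approx -0.1$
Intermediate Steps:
$V{\left(E,c \right)} = -10$
$\frac{1}{V{\left(z{\left(-4 \right)},-31 \right)}} = \frac{1}{-10} = - \frac{1}{10}$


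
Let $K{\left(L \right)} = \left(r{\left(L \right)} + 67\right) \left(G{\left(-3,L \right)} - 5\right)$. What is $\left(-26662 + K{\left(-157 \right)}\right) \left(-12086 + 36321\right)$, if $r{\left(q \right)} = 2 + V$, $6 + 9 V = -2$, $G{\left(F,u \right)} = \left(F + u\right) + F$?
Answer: $- \frac{2770399790}{3} \approx -9.2347 \cdot 10^{8}$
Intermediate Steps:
$G{\left(F,u \right)} = u + 2 F$
$V = - \frac{8}{9}$ ($V = - \frac{2}{3} + \frac{1}{9} \left(-2\right) = - \frac{2}{3} - \frac{2}{9} = - \frac{8}{9} \approx -0.88889$)
$r{\left(q \right)} = \frac{10}{9}$ ($r{\left(q \right)} = 2 - \frac{8}{9} = \frac{10}{9}$)
$K{\left(L \right)} = - \frac{6743}{9} + \frac{613 L}{9}$ ($K{\left(L \right)} = \left(\frac{10}{9} + 67\right) \left(\left(L + 2 \left(-3\right)\right) - 5\right) = \frac{613 \left(\left(L - 6\right) - 5\right)}{9} = \frac{613 \left(\left(-6 + L\right) - 5\right)}{9} = \frac{613 \left(-11 + L\right)}{9} = - \frac{6743}{9} + \frac{613 L}{9}$)
$\left(-26662 + K{\left(-157 \right)}\right) \left(-12086 + 36321\right) = \left(-26662 + \left(- \frac{6743}{9} + \frac{613}{9} \left(-157\right)\right)\right) \left(-12086 + 36321\right) = \left(-26662 - \frac{34328}{3}\right) 24235 = \left(- \frac{114314}{3}\right) 24235 = - \frac{2770399790}{3}$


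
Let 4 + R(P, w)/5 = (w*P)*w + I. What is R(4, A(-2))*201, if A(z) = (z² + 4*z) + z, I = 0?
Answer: 140700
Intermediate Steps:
A(z) = z² + 5*z
R(P, w) = -20 + 5*P*w² (R(P, w) = -20 + 5*((w*P)*w + 0) = -20 + 5*((P*w)*w + 0) = -20 + 5*(P*w² + 0) = -20 + 5*(P*w²) = -20 + 5*P*w²)
R(4, A(-2))*201 = (-20 + 5*4*(-2*(5 - 2))²)*201 = (-20 + 5*4*(-2*3)²)*201 = (-20 + 5*4*(-6)²)*201 = (-20 + 5*4*36)*201 = (-20 + 720)*201 = 700*201 = 140700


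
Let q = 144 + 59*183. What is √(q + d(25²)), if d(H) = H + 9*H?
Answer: √17191 ≈ 131.11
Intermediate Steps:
q = 10941 (q = 144 + 10797 = 10941)
d(H) = 10*H
√(q + d(25²)) = √(10941 + 10*25²) = √(10941 + 10*625) = √(10941 + 6250) = √17191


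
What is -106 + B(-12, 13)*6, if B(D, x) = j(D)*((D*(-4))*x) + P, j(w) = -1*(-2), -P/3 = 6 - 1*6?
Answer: 7382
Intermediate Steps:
P = 0 (P = -3*(6 - 1*6) = -3*(6 - 6) = -3*0 = 0)
j(w) = 2
B(D, x) = -8*D*x (B(D, x) = 2*((D*(-4))*x) + 0 = 2*((-4*D)*x) + 0 = 2*(-4*D*x) + 0 = -8*D*x + 0 = -8*D*x)
-106 + B(-12, 13)*6 = -106 - 8*(-12)*13*6 = -106 + 1248*6 = -106 + 7488 = 7382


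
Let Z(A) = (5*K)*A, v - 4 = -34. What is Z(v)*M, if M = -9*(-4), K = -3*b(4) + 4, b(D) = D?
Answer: 43200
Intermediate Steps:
v = -30 (v = 4 - 34 = -30)
K = -8 (K = -3*4 + 4 = -12 + 4 = -8)
Z(A) = -40*A (Z(A) = (5*(-8))*A = -40*A)
M = 36
Z(v)*M = -40*(-30)*36 = 1200*36 = 43200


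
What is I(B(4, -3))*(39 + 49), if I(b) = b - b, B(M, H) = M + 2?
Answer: 0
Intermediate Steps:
B(M, H) = 2 + M
I(b) = 0
I(B(4, -3))*(39 + 49) = 0*(39 + 49) = 0*88 = 0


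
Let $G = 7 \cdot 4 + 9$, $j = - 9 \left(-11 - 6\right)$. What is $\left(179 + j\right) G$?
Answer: $12284$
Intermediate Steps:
$j = 153$ ($j = \left(-9\right) \left(-17\right) = 153$)
$G = 37$ ($G = 28 + 9 = 37$)
$\left(179 + j\right) G = \left(179 + 153\right) 37 = 332 \cdot 37 = 12284$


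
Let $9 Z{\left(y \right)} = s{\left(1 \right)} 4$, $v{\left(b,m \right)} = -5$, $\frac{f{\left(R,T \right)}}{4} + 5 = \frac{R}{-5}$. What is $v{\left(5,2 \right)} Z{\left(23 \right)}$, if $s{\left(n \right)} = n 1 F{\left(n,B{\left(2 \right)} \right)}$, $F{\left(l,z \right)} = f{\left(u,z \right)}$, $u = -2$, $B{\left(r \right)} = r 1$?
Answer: $\frac{368}{9} \approx 40.889$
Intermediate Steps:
$B{\left(r \right)} = r$
$f{\left(R,T \right)} = -20 - \frac{4 R}{5}$ ($f{\left(R,T \right)} = -20 + 4 \frac{R}{-5} = -20 + 4 R \left(- \frac{1}{5}\right) = -20 + 4 \left(- \frac{R}{5}\right) = -20 - \frac{4 R}{5}$)
$F{\left(l,z \right)} = - \frac{92}{5}$ ($F{\left(l,z \right)} = -20 - - \frac{8}{5} = -20 + \frac{8}{5} = - \frac{92}{5}$)
$s{\left(n \right)} = - \frac{92 n}{5}$ ($s{\left(n \right)} = n 1 \left(- \frac{92}{5}\right) = n \left(- \frac{92}{5}\right) = - \frac{92 n}{5}$)
$Z{\left(y \right)} = - \frac{368}{45}$ ($Z{\left(y \right)} = \frac{\left(- \frac{92}{5}\right) 1 \cdot 4}{9} = \frac{\left(- \frac{92}{5}\right) 4}{9} = \frac{1}{9} \left(- \frac{368}{5}\right) = - \frac{368}{45}$)
$v{\left(5,2 \right)} Z{\left(23 \right)} = \left(-5\right) \left(- \frac{368}{45}\right) = \frac{368}{9}$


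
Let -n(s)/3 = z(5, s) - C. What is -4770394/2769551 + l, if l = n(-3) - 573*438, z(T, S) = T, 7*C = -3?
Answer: -4865946170290/19386857 ≈ -2.5099e+5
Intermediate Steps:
C = -3/7 (C = (1/7)*(-3) = -3/7 ≈ -0.42857)
n(s) = -114/7 (n(s) = -3*(5 - 1*(-3/7)) = -3*(5 + 3/7) = -3*38/7 = -114/7)
l = -1756932/7 (l = -114/7 - 573*438 = -114/7 - 250974 = -1756932/7 ≈ -2.5099e+5)
-4770394/2769551 + l = -4770394/2769551 - 1756932/7 = -4865946170290/19386857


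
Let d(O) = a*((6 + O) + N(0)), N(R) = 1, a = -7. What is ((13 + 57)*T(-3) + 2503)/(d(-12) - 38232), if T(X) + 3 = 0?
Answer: -2293/38197 ≈ -0.060031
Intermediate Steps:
T(X) = -3 (T(X) = -3 + 0 = -3)
d(O) = -49 - 7*O (d(O) = -7*((6 + O) + 1) = -7*(7 + O) = -49 - 7*O)
((13 + 57)*T(-3) + 2503)/(d(-12) - 38232) = ((13 + 57)*(-3) + 2503)/((-49 - 7*(-12)) - 38232) = (70*(-3) + 2503)/((-49 + 84) - 38232) = (-210 + 2503)/(35 - 38232) = 2293/(-38197) = 2293*(-1/38197) = -2293/38197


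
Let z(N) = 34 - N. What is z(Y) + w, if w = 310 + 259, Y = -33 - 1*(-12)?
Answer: 624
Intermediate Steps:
Y = -21 (Y = -33 + 12 = -21)
w = 569
z(Y) + w = (34 - 1*(-21)) + 569 = (34 + 21) + 569 = 55 + 569 = 624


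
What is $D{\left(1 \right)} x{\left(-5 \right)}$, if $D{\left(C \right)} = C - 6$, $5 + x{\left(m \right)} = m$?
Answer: $50$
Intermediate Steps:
$x{\left(m \right)} = -5 + m$
$D{\left(C \right)} = -6 + C$ ($D{\left(C \right)} = C - 6 = -6 + C$)
$D{\left(1 \right)} x{\left(-5 \right)} = \left(-6 + 1\right) \left(-5 - 5\right) = \left(-5\right) \left(-10\right) = 50$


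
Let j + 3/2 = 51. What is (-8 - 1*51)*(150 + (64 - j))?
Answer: -19411/2 ≈ -9705.5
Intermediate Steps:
j = 99/2 (j = -3/2 + 51 = 99/2 ≈ 49.500)
(-8 - 1*51)*(150 + (64 - j)) = (-8 - 1*51)*(150 + (64 - 1*99/2)) = (-8 - 51)*(150 + (64 - 99/2)) = -59*(150 + 29/2) = -59*329/2 = -19411/2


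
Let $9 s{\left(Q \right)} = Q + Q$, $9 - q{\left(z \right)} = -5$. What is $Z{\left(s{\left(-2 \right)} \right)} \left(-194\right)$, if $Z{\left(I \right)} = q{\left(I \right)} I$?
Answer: $\frac{10864}{9} \approx 1207.1$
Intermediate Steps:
$q{\left(z \right)} = 14$ ($q{\left(z \right)} = 9 - -5 = 9 + 5 = 14$)
$s{\left(Q \right)} = \frac{2 Q}{9}$ ($s{\left(Q \right)} = \frac{Q + Q}{9} = \frac{2 Q}{9}$)
$Z{\left(I \right)} = 14 I$
$Z{\left(s{\left(-2 \right)} \right)} \left(-194\right) = 14 \cdot \frac{2}{9} \left(-2\right) \left(-194\right) = 14 \left(- \frac{4}{9}\right) \left(-194\right) = \left(- \frac{56}{9}\right) \left(-194\right) = \frac{10864}{9}$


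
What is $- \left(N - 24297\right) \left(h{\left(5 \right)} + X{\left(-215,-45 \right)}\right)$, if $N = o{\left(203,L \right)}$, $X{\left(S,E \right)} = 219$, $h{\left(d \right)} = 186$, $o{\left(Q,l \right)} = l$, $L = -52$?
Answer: $9861345$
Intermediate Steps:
$N = -52$
$- \left(N - 24297\right) \left(h{\left(5 \right)} + X{\left(-215,-45 \right)}\right) = - \left(-52 - 24297\right) \left(186 + 219\right) = - \left(-24349\right) 405 = \left(-1\right) \left(-9861345\right) = 9861345$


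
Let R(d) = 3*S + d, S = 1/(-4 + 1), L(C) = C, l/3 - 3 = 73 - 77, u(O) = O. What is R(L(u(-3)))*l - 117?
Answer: -105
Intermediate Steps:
l = -3 (l = 9 + 3*(73 - 77) = 9 + 3*(-4) = 9 - 12 = -3)
S = -⅓ (S = 1/(-3) = -⅓ ≈ -0.33333)
R(d) = -1 + d (R(d) = 3*(-⅓) + d = -1 + d)
R(L(u(-3)))*l - 117 = (-1 - 3)*(-3) - 117 = -4*(-3) - 117 = 12 - 117 = -105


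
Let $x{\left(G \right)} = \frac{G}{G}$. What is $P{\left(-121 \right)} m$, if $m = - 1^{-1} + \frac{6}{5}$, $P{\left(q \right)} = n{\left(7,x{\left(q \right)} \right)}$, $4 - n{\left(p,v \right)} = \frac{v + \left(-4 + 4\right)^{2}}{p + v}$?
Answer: $\frac{31}{40} \approx 0.775$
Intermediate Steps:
$x{\left(G \right)} = 1$
$n{\left(p,v \right)} = 4 - \frac{v}{p + v}$ ($n{\left(p,v \right)} = 4 - \frac{v + \left(-4 + 4\right)^{2}}{p + v} = 4 - \frac{v + 0^{2}}{p + v} = 4 - \frac{v + 0}{p + v} = 4 - \frac{v}{p + v}$)
$P{\left(q \right)} = \frac{31}{8}$ ($P{\left(q \right)} = \frac{3 \cdot 1 + 4 \cdot 7}{7 + 1} = \frac{3 + 28}{8} = \frac{1}{8} \cdot 31 = \frac{31}{8}$)
$m = \frac{1}{5}$ ($m = \left(-1\right) 1 + 6 \cdot \frac{1}{5} = -1 + \frac{6}{5} = \frac{1}{5} \approx 0.2$)
$P{\left(-121 \right)} m = \frac{31}{8} \cdot \frac{1}{5} = \frac{31}{40}$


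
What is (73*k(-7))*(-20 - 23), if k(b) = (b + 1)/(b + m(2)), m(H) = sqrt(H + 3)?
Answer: -65919/22 - 9417*sqrt(5)/22 ≈ -3953.5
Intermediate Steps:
m(H) = sqrt(3 + H)
k(b) = (1 + b)/(b + sqrt(5)) (k(b) = (b + 1)/(b + sqrt(3 + 2)) = (1 + b)/(b + sqrt(5)))
(73*k(-7))*(-20 - 23) = (73*((1 - 7)/(-7 + sqrt(5))))*(-20 - 23) = (73*(-6/(-7 + sqrt(5))))*(-43) = -438/(-7 + sqrt(5))*(-43) = 18834/(-7 + sqrt(5))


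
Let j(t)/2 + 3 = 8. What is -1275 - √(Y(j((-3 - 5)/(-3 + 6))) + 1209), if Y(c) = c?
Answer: -1275 - √1219 ≈ -1309.9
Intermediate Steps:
j(t) = 10 (j(t) = -6 + 2*8 = -6 + 16 = 10)
-1275 - √(Y(j((-3 - 5)/(-3 + 6))) + 1209) = -1275 - √(10 + 1209) = -1275 - √1219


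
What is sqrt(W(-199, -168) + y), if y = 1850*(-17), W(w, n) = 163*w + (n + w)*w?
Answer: sqrt(9146) ≈ 95.635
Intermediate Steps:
W(w, n) = 163*w + w*(n + w)
y = -31450
sqrt(W(-199, -168) + y) = sqrt(-199*(163 - 168 - 199) - 31450) = sqrt(-199*(-204) - 31450) = sqrt(40596 - 31450) = sqrt(9146)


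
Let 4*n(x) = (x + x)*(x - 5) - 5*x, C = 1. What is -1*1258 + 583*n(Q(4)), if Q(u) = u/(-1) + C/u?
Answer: 353269/32 ≈ 11040.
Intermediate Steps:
Q(u) = 1/u - u (Q(u) = u/(-1) + 1/u = u*(-1) + 1/u = -u + 1/u = 1/u - u)
n(x) = -5*x/4 + x*(-5 + x)/2 (n(x) = ((x + x)*(x - 5) - 5*x)/4 = ((2*x)*(-5 + x) - 5*x)/4 = (2*x*(-5 + x) - 5*x)/4 = (-5*x + 2*x*(-5 + x))/4 = -5*x/4 + x*(-5 + x)/2)
-1*1258 + 583*n(Q(4)) = -1*1258 + 583*((1/4 - 1*4)*(-15 + 2*(1/4 - 1*4))/4) = -1258 + 583*((¼ - 4)*(-15 + 2*(¼ - 4))/4) = -1258 + 583*((¼)*(-15/4)*(-15 + 2*(-15/4))) = -1258 + 583*((¼)*(-15/4)*(-15 - 15/2)) = -1258 + 583*((¼)*(-15/4)*(-45/2)) = -1258 + 583*(675/32) = -1258 + 393525/32 = 353269/32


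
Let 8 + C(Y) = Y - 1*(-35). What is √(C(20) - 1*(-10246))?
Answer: √10293 ≈ 101.45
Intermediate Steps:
C(Y) = 27 + Y (C(Y) = -8 + (Y - 1*(-35)) = -8 + (Y + 35) = -8 + (35 + Y) = 27 + Y)
√(C(20) - 1*(-10246)) = √((27 + 20) - 1*(-10246)) = √(47 + 10246) = √10293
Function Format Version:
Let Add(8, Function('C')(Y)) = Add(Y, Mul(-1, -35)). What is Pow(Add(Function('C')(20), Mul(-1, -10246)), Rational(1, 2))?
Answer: Pow(10293, Rational(1, 2)) ≈ 101.45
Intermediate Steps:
Function('C')(Y) = Add(27, Y) (Function('C')(Y) = Add(-8, Add(Y, Mul(-1, -35))) = Add(-8, Add(Y, 35)) = Add(-8, Add(35, Y)) = Add(27, Y))
Pow(Add(Function('C')(20), Mul(-1, -10246)), Rational(1, 2)) = Pow(Add(Add(27, 20), Mul(-1, -10246)), Rational(1, 2)) = Pow(Add(47, 10246), Rational(1, 2)) = Pow(10293, Rational(1, 2))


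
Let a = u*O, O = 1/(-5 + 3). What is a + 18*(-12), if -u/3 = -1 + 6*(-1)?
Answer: -453/2 ≈ -226.50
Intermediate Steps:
O = -½ (O = 1/(-2) = -½ ≈ -0.50000)
u = 21 (u = -3*(-1 + 6*(-1)) = -3*(-1 - 6) = -3*(-7) = 21)
a = -21/2 (a = 21*(-½) = -21/2 ≈ -10.500)
a + 18*(-12) = -21/2 + 18*(-12) = -21/2 - 216 = -453/2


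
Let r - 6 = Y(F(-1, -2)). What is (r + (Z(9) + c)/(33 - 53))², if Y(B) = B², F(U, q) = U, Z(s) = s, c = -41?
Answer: 1849/25 ≈ 73.960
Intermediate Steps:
r = 7 (r = 6 + (-1)² = 6 + 1 = 7)
(r + (Z(9) + c)/(33 - 53))² = (7 + (9 - 41)/(33 - 53))² = (7 - 32/(-20))² = (7 - 32*(-1/20))² = (7 + 8/5)² = (43/5)² = 1849/25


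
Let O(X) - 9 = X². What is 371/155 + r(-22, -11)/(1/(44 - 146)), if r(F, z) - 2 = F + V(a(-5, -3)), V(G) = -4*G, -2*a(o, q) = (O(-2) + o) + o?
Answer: 221711/155 ≈ 1430.4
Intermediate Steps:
O(X) = 9 + X²
a(o, q) = -13/2 - o (a(o, q) = -(((9 + (-2)²) + o) + o)/2 = -(((9 + 4) + o) + o)/2 = -((13 + o) + o)/2 = -(13 + 2*o)/2 = -13/2 - o)
r(F, z) = 8 + F (r(F, z) = 2 + (F - 4*(-13/2 - 1*(-5))) = 2 + (F - 4*(-13/2 + 5)) = 2 + (F - 4*(-3/2)) = 2 + (F + 6) = 2 + (6 + F) = 8 + F)
371/155 + r(-22, -11)/(1/(44 - 146)) = 371/155 + (8 - 22)/(1/(44 - 146)) = 371*(1/155) - 14/(1/(-102)) = 371/155 - 14/(-1/102) = 371/155 - 14*(-102) = 371/155 + 1428 = 221711/155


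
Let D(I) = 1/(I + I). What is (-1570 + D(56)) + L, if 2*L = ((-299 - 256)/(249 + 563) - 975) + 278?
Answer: -6232369/3248 ≈ -1918.8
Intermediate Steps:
L = -566519/1624 (L = (((-299 - 256)/(249 + 563) - 975) + 278)/2 = ((-555/812 - 975) + 278)/2 = (-792255/812 + 278)/2 = (½)*(-566519/812) = -566519/1624 ≈ -348.84)
D(I) = 1/(2*I)
(-1570 + D(56)) + L = (-1570 + (½)/56) - 566519/1624 = (-1570 + (½)*(1/56)) - 566519/1624 = (-1570 + 1/112) - 566519/1624 = -175839/112 - 566519/1624 = -6232369/3248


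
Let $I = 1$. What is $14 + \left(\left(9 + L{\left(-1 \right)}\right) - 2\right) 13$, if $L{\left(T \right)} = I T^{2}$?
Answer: $118$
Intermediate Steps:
$L{\left(T \right)} = T^{2}$ ($L{\left(T \right)} = 1 T^{2} = T^{2}$)
$14 + \left(\left(9 + L{\left(-1 \right)}\right) - 2\right) 13 = 14 + \left(\left(9 + \left(-1\right)^{2}\right) - 2\right) 13 = 14 + \left(\left(9 + 1\right) - 2\right) 13 = 14 + \left(10 - 2\right) 13 = 14 + 8 \cdot 13 = 14 + 104 = 118$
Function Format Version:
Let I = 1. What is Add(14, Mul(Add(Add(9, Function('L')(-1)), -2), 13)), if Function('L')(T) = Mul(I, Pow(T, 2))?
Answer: 118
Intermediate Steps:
Function('L')(T) = Pow(T, 2) (Function('L')(T) = Mul(1, Pow(T, 2)) = Pow(T, 2))
Add(14, Mul(Add(Add(9, Function('L')(-1)), -2), 13)) = Add(14, Mul(Add(Add(9, Pow(-1, 2)), -2), 13)) = Add(14, Mul(Add(Add(9, 1), -2), 13)) = Add(14, Mul(Add(10, -2), 13)) = Add(14, Mul(8, 13)) = Add(14, 104) = 118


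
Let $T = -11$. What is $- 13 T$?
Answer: $143$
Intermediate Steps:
$- 13 T = \left(-13\right) \left(-11\right) = 143$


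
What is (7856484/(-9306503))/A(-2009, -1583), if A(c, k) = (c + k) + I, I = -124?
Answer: 1964121/8645741287 ≈ 0.00022718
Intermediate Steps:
A(c, k) = -124 + c + k (A(c, k) = (c + k) - 124 = -124 + c + k)
(7856484/(-9306503))/A(-2009, -1583) = (7856484/(-9306503))/(-124 - 2009 - 1583) = (7856484*(-1/9306503))/(-3716) = -7856484/9306503*(-1/3716) = 1964121/8645741287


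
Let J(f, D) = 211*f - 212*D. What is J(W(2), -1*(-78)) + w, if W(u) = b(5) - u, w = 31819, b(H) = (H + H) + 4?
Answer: 17815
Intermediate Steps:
b(H) = 4 + 2*H (b(H) = 2*H + 4 = 4 + 2*H)
W(u) = 14 - u (W(u) = (4 + 2*5) - u = (4 + 10) - u = 14 - u)
J(f, D) = -212*D + 211*f
J(W(2), -1*(-78)) + w = (-(-212)*(-78) + 211*(14 - 1*2)) + 31819 = (-212*78 + 211*(14 - 2)) + 31819 = (-16536 + 211*12) + 31819 = (-16536 + 2532) + 31819 = -14004 + 31819 = 17815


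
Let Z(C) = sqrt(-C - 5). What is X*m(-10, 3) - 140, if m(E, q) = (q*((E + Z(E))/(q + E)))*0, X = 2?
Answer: -140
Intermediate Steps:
Z(C) = sqrt(-5 - C)
m(E, q) = 0 (m(E, q) = (q*((E + sqrt(-5 - E))/(q + E)))*0 = (q*((E + sqrt(-5 - E))/(E + q)))*0 = (q*(E + sqrt(-5 - E))/(E + q))*0 = 0)
X*m(-10, 3) - 140 = 2*0 - 140 = 0 - 140 = -140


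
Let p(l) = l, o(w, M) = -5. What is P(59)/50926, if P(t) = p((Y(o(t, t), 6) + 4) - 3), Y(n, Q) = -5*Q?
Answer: -29/50926 ≈ -0.00056945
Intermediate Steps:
P(t) = -29 (P(t) = (-5*6 + 4) - 3 = (-30 + 4) - 3 = -26 - 3 = -29)
P(59)/50926 = -29/50926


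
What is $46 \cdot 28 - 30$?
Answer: $1258$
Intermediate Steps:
$46 \cdot 28 - 30 = 1288 - 30 = 1258$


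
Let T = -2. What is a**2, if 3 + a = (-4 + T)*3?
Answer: 441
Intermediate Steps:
a = -21 (a = -3 + (-4 - 2)*3 = -3 - 6*3 = -3 - 18 = -21)
a**2 = (-21)**2 = 441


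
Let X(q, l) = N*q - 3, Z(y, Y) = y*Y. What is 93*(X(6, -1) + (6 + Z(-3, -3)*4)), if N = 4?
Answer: 5859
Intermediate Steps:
Z(y, Y) = Y*y
X(q, l) = -3 + 4*q (X(q, l) = 4*q - 3 = -3 + 4*q)
93*(X(6, -1) + (6 + Z(-3, -3)*4)) = 93*((-3 + 4*6) + (6 - 3*(-3)*4)) = 93*((-3 + 24) + (6 + 9*4)) = 93*(21 + (6 + 36)) = 93*(21 + 42) = 93*63 = 5859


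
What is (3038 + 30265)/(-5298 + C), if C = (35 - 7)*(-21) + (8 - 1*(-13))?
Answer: -653/115 ≈ -5.6783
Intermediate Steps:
C = -567 (C = 28*(-21) + (8 + 13) = -588 + 21 = -567)
(3038 + 30265)/(-5298 + C) = (3038 + 30265)/(-5298 - 567) = 33303/(-5865) = 33303*(-1/5865) = -653/115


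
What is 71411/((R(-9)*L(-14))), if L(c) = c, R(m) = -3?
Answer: 71411/42 ≈ 1700.3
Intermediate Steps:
71411/((R(-9)*L(-14))) = 71411/((-3*(-14))) = 71411/42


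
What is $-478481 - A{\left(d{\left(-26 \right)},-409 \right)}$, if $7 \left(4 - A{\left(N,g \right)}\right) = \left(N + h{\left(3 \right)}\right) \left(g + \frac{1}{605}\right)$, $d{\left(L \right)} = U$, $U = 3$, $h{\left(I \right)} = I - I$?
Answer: $- \frac{2027126307}{4235} \approx -4.7866 \cdot 10^{5}$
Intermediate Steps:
$h{\left(I \right)} = 0$
$d{\left(L \right)} = 3$
$A{\left(N,g \right)} = 4 - \frac{N \left(\frac{1}{605} + g\right)}{7}$ ($A{\left(N,g \right)} = 4 - \frac{\left(N + 0\right) \left(g + \frac{1}{605}\right)}{7} = 4 - \frac{N \left(g + \frac{1}{605}\right)}{7} = 4 - \frac{N \left(\frac{1}{605} + g\right)}{7}$)
$-478481 - A{\left(d{\left(-26 \right)},-409 \right)} = -478481 - \left(4 - \frac{3}{4235} - \frac{3}{7} \left(-409\right)\right) = -478481 - \left(4 - \frac{3}{4235} + \frac{1227}{7}\right) = -478481 - \frac{759272}{4235} = - \frac{2027126307}{4235}$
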